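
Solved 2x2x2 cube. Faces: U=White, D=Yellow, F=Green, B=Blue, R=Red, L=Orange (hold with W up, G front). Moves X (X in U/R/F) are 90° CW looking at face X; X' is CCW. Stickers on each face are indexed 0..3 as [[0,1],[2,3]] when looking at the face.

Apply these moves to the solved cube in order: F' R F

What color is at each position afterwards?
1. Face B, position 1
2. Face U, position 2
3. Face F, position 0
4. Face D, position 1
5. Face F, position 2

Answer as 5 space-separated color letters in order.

After move 1 (F'): F=GGGG U=WWRR R=YRYR D=OOYY L=OWOW
After move 2 (R): R=YYRR U=WGRG F=GOGY D=OBYB B=RBWB
After move 3 (F): F=GGYO U=WGWW R=RYGR D=RYYB L=OOOB
Query 1: B[1] = B
Query 2: U[2] = W
Query 3: F[0] = G
Query 4: D[1] = Y
Query 5: F[2] = Y

Answer: B W G Y Y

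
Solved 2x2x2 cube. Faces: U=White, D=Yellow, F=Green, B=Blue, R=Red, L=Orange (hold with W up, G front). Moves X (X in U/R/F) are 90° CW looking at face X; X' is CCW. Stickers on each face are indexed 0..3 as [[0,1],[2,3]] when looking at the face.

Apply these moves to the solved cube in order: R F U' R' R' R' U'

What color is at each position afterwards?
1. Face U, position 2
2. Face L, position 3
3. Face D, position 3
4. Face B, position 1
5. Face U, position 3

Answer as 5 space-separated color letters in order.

Answer: G B W G W

Derivation:
After move 1 (R): R=RRRR U=WGWG F=GYGY D=YBYB B=WBWB
After move 2 (F): F=GGYY U=WGOO R=WRGR D=RRYB L=OYOB
After move 3 (U'): U=GOWO F=OYYY R=GGGR B=WRWB L=WBOB
After move 4 (R'): R=GRGG U=GWWW F=OOYO D=RYYY B=BRRB
After move 5 (R'): R=RGGG U=GRWB F=OWYW D=ROYO B=YRYB
After move 6 (R'): R=GGRG U=GYWY F=ORYB D=RWYW B=OROB
After move 7 (U'): U=YYGW F=WBYB R=ORRG B=GGOB L=OROB
Query 1: U[2] = G
Query 2: L[3] = B
Query 3: D[3] = W
Query 4: B[1] = G
Query 5: U[3] = W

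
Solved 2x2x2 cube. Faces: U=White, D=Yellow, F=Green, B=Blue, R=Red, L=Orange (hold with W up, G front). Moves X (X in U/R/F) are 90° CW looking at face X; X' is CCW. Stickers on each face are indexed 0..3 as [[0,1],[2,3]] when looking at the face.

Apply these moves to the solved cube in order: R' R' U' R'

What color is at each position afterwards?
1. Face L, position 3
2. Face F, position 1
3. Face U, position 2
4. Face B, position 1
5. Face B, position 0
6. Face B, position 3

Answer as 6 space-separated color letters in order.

Answer: O Y W R W B

Derivation:
After move 1 (R'): R=RRRR U=WBWB F=GWGW D=YGYG B=YBYB
After move 2 (R'): R=RRRR U=WYWY F=GBGB D=YWYW B=GBGB
After move 3 (U'): U=YYWW F=OOGB R=GBRR B=RRGB L=GBOO
After move 4 (R'): R=BRGR U=YGWR F=OYGW D=YOYB B=WRWB
Query 1: L[3] = O
Query 2: F[1] = Y
Query 3: U[2] = W
Query 4: B[1] = R
Query 5: B[0] = W
Query 6: B[3] = B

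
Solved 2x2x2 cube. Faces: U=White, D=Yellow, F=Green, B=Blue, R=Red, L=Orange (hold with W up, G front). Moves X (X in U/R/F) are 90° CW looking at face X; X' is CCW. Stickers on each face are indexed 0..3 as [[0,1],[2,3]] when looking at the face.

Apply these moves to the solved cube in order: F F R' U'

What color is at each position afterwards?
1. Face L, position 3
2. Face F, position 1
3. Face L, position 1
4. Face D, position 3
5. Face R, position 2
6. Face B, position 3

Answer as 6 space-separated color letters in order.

After move 1 (F): F=GGGG U=WWOO R=WRWR D=RRYY L=OYOY
After move 2 (F): F=GGGG U=WWYY R=OROR D=WWYY L=OROR
After move 3 (R'): R=RROO U=WBYB F=GWGY D=WGYG B=YBWB
After move 4 (U'): U=BBWY F=ORGY R=GWOO B=RRWB L=YBOR
Query 1: L[3] = R
Query 2: F[1] = R
Query 3: L[1] = B
Query 4: D[3] = G
Query 5: R[2] = O
Query 6: B[3] = B

Answer: R R B G O B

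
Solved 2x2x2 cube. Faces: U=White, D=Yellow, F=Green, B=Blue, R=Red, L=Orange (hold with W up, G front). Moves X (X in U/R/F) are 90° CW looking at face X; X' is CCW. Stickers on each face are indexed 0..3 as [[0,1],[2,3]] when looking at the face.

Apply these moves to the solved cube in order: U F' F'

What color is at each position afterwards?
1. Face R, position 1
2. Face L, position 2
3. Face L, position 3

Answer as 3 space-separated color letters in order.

After move 1 (U): U=WWWW F=RRGG R=BBRR B=OOBB L=GGOO
After move 2 (F'): F=RGRG U=WWBR R=YBYR D=GOYY L=GWOW
After move 3 (F'): F=GGRR U=WWYY R=OBGR D=WWYY L=GROB
Query 1: R[1] = B
Query 2: L[2] = O
Query 3: L[3] = B

Answer: B O B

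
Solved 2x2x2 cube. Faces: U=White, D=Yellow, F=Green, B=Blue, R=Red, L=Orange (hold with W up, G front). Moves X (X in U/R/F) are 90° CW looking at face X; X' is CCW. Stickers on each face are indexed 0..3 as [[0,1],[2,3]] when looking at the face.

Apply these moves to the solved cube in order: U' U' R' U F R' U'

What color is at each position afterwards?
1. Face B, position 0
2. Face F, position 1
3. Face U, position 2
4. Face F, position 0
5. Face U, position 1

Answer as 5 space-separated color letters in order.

Answer: G Y W B R

Derivation:
After move 1 (U'): U=WWWW F=OOGG R=GGRR B=RRBB L=BBOO
After move 2 (U'): U=WWWW F=BBGG R=OORR B=GGBB L=RROO
After move 3 (R'): R=OROR U=WBWG F=BWGW D=YBYG B=YGYB
After move 4 (U): U=WWGB F=ORGW R=YGOR B=RRYB L=BWOO
After move 5 (F): F=GOWR U=WWOW R=GGBR D=OYYG L=BYOB
After move 6 (R'): R=GRGB U=WYOR F=GWWW D=OOYR B=GRYB
After move 7 (U'): U=YRWO F=BYWW R=GWGB B=GRYB L=GROB
Query 1: B[0] = G
Query 2: F[1] = Y
Query 3: U[2] = W
Query 4: F[0] = B
Query 5: U[1] = R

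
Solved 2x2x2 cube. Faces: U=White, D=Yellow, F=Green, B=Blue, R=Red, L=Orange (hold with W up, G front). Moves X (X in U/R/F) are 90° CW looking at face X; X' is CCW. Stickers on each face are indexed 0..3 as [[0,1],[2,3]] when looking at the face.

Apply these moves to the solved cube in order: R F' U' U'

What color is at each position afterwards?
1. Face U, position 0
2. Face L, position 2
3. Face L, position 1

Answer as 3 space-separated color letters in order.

Answer: R O R

Derivation:
After move 1 (R): R=RRRR U=WGWG F=GYGY D=YBYB B=WBWB
After move 2 (F'): F=YYGG U=WGRR R=BRYR D=OOYB L=OGOW
After move 3 (U'): U=GRWR F=OGGG R=YYYR B=BRWB L=WBOW
After move 4 (U'): U=RRGW F=WBGG R=OGYR B=YYWB L=BROW
Query 1: U[0] = R
Query 2: L[2] = O
Query 3: L[1] = R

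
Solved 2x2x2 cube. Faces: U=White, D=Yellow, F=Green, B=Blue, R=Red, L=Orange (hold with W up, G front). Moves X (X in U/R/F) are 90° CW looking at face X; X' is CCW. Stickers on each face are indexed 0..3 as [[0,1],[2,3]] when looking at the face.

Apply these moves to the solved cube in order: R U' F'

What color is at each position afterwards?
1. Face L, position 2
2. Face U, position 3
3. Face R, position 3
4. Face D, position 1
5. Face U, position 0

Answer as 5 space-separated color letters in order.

After move 1 (R): R=RRRR U=WGWG F=GYGY D=YBYB B=WBWB
After move 2 (U'): U=GGWW F=OOGY R=GYRR B=RRWB L=WBOO
After move 3 (F'): F=OYOG U=GGGR R=BYYR D=BOYB L=WWOW
Query 1: L[2] = O
Query 2: U[3] = R
Query 3: R[3] = R
Query 4: D[1] = O
Query 5: U[0] = G

Answer: O R R O G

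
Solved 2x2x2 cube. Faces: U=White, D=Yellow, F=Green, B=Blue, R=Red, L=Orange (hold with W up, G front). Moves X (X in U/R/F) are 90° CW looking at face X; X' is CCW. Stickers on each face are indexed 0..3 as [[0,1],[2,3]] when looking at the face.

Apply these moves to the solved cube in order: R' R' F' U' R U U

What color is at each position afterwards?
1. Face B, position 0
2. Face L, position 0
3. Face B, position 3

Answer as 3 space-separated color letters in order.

Answer: O Y B

Derivation:
After move 1 (R'): R=RRRR U=WBWB F=GWGW D=YGYG B=YBYB
After move 2 (R'): R=RRRR U=WYWY F=GBGB D=YWYW B=GBGB
After move 3 (F'): F=BBGG U=WYRR R=WRYR D=OOYW L=OYOW
After move 4 (U'): U=YRWR F=OYGG R=BBYR B=WRGB L=GBOW
After move 5 (R): R=YBRB U=YYWG F=OOGW D=OGYW B=RRRB
After move 6 (U): U=WYGY F=YBGW R=RRRB B=GBRB L=OOOW
After move 7 (U): U=GWYY F=RRGW R=GBRB B=OORB L=YBOW
Query 1: B[0] = O
Query 2: L[0] = Y
Query 3: B[3] = B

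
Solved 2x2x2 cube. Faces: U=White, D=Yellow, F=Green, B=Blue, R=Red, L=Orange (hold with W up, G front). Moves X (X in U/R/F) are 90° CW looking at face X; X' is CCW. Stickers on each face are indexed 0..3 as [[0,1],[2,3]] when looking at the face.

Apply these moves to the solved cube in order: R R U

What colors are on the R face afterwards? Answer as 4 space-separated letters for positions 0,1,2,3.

Answer: G B R R

Derivation:
After move 1 (R): R=RRRR U=WGWG F=GYGY D=YBYB B=WBWB
After move 2 (R): R=RRRR U=WYWY F=GBGB D=YWYW B=GBGB
After move 3 (U): U=WWYY F=RRGB R=GBRR B=OOGB L=GBOO
Query: R face = GBRR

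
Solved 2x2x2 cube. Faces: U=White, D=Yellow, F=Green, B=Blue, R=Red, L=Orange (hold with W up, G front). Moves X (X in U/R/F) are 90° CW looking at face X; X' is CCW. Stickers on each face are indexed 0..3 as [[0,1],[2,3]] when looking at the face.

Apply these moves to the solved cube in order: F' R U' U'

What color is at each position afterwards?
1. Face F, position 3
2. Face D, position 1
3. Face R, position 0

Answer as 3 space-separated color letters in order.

Answer: Y B O

Derivation:
After move 1 (F'): F=GGGG U=WWRR R=YRYR D=OOYY L=OWOW
After move 2 (R): R=YYRR U=WGRG F=GOGY D=OBYB B=RBWB
After move 3 (U'): U=GGWR F=OWGY R=GORR B=YYWB L=RBOW
After move 4 (U'): U=GRGW F=RBGY R=OWRR B=GOWB L=YYOW
Query 1: F[3] = Y
Query 2: D[1] = B
Query 3: R[0] = O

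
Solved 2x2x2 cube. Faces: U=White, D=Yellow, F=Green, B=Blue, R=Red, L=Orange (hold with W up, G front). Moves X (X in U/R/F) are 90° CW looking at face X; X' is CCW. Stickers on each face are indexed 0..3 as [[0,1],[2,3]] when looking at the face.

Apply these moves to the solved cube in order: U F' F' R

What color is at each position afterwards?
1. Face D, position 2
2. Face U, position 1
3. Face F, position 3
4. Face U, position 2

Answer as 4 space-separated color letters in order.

Answer: Y G Y Y

Derivation:
After move 1 (U): U=WWWW F=RRGG R=BBRR B=OOBB L=GGOO
After move 2 (F'): F=RGRG U=WWBR R=YBYR D=GOYY L=GWOW
After move 3 (F'): F=GGRR U=WWYY R=OBGR D=WWYY L=GROB
After move 4 (R): R=GORB U=WGYR F=GWRY D=WBYO B=YOWB
Query 1: D[2] = Y
Query 2: U[1] = G
Query 3: F[3] = Y
Query 4: U[2] = Y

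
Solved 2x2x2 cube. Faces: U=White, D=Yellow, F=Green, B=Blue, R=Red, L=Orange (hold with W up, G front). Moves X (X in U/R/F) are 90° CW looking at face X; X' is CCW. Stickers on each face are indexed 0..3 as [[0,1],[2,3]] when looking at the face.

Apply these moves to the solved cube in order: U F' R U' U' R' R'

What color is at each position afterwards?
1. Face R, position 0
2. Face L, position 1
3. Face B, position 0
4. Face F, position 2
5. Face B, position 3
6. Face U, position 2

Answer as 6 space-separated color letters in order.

After move 1 (U): U=WWWW F=RRGG R=BBRR B=OOBB L=GGOO
After move 2 (F'): F=RGRG U=WWBR R=YBYR D=GOYY L=GWOW
After move 3 (R): R=YYRB U=WGBG F=RORY D=GBYO B=ROWB
After move 4 (U'): U=GGWB F=GWRY R=RORB B=YYWB L=ROOW
After move 5 (U'): U=GBGW F=RORY R=GWRB B=ROWB L=YYOW
After move 6 (R'): R=WBGR U=GWGR F=RBRW D=GOYY B=OOBB
After move 7 (R'): R=BRWG U=GBGO F=RWRR D=GBYW B=YOOB
Query 1: R[0] = B
Query 2: L[1] = Y
Query 3: B[0] = Y
Query 4: F[2] = R
Query 5: B[3] = B
Query 6: U[2] = G

Answer: B Y Y R B G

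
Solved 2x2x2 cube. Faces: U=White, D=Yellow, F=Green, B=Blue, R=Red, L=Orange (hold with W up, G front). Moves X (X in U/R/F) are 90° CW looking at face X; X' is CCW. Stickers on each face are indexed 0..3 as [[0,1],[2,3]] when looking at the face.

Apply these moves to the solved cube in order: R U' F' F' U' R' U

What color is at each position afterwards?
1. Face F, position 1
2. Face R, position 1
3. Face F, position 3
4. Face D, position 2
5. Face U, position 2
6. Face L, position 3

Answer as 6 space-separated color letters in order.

After move 1 (R): R=RRRR U=WGWG F=GYGY D=YBYB B=WBWB
After move 2 (U'): U=GGWW F=OOGY R=GYRR B=RRWB L=WBOO
After move 3 (F'): F=OYOG U=GGGR R=BYYR D=BOYB L=WWOW
After move 4 (F'): F=YGOO U=GGBY R=OYBR D=WWYB L=WROG
After move 5 (U'): U=GYGB F=WROO R=YGBR B=OYWB L=RROG
After move 6 (R'): R=GRYB U=GWGO F=WYOB D=WRYO B=BYWB
After move 7 (U): U=GGOW F=GROB R=BYYB B=RRWB L=WYOG
Query 1: F[1] = R
Query 2: R[1] = Y
Query 3: F[3] = B
Query 4: D[2] = Y
Query 5: U[2] = O
Query 6: L[3] = G

Answer: R Y B Y O G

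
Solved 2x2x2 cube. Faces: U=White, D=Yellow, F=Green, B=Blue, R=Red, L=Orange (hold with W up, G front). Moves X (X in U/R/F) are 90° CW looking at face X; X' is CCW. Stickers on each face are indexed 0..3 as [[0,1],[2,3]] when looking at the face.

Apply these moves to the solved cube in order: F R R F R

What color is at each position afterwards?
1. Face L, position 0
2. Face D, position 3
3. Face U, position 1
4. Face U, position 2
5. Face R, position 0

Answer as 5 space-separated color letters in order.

After move 1 (F): F=GGGG U=WWOO R=WRWR D=RRYY L=OYOY
After move 2 (R): R=WWRR U=WGOG F=GRGY D=RBYB B=OBWB
After move 3 (R): R=RWRW U=WROY F=GBGB D=RWYO B=GBGB
After move 4 (F): F=GGBB U=WRYY R=OWYW D=RRYO L=OROW
After move 5 (R): R=YOWW U=WGYB F=GRBO D=RGYG B=YBRB
Query 1: L[0] = O
Query 2: D[3] = G
Query 3: U[1] = G
Query 4: U[2] = Y
Query 5: R[0] = Y

Answer: O G G Y Y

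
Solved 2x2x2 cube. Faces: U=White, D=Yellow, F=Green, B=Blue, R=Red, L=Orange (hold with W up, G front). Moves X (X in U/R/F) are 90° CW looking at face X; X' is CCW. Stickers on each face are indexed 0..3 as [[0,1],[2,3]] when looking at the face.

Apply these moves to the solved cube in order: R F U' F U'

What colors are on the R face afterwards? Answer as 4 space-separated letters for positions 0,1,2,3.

After move 1 (R): R=RRRR U=WGWG F=GYGY D=YBYB B=WBWB
After move 2 (F): F=GGYY U=WGOO R=WRGR D=RRYB L=OYOB
After move 3 (U'): U=GOWO F=OYYY R=GGGR B=WRWB L=WBOB
After move 4 (F): F=YOYY U=GOBB R=WGOR D=GGYB L=WROR
After move 5 (U'): U=OBGB F=WRYY R=YOOR B=WGWB L=WROR
Query: R face = YOOR

Answer: Y O O R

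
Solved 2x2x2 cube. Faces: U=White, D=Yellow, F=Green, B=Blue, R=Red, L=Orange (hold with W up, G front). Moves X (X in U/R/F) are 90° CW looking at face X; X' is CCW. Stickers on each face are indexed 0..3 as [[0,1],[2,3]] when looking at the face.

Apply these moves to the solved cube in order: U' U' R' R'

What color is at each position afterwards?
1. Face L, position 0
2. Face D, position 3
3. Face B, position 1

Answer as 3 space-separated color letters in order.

After move 1 (U'): U=WWWW F=OOGG R=GGRR B=RRBB L=BBOO
After move 2 (U'): U=WWWW F=BBGG R=OORR B=GGBB L=RROO
After move 3 (R'): R=OROR U=WBWG F=BWGW D=YBYG B=YGYB
After move 4 (R'): R=RROO U=WYWY F=BBGG D=YWYW B=GGBB
Query 1: L[0] = R
Query 2: D[3] = W
Query 3: B[1] = G

Answer: R W G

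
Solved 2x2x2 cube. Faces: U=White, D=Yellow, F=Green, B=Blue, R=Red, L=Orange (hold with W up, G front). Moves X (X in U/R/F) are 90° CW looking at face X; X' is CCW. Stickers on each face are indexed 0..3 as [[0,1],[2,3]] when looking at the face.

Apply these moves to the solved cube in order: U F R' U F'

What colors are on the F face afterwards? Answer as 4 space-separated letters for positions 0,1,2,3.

Answer: R G B G

Derivation:
After move 1 (U): U=WWWW F=RRGG R=BBRR B=OOBB L=GGOO
After move 2 (F): F=GRGR U=WWOG R=WBWR D=RBYY L=GYOY
After move 3 (R'): R=BRWW U=WBOO F=GWGG D=RRYR B=YOBB
After move 4 (U): U=OWOB F=BRGG R=YOWW B=GYBB L=GWOY
After move 5 (F'): F=RGBG U=OWYW R=RORW D=WYYR L=GBOO
Query: F face = RGBG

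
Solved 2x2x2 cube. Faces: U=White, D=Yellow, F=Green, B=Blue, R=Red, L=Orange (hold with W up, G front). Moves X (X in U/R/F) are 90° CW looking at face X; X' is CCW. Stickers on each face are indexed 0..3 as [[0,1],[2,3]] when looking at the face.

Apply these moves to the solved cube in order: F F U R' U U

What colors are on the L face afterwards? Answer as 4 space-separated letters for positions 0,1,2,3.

Answer: B R O R

Derivation:
After move 1 (F): F=GGGG U=WWOO R=WRWR D=RRYY L=OYOY
After move 2 (F): F=GGGG U=WWYY R=OROR D=WWYY L=OROR
After move 3 (U): U=YWYW F=ORGG R=BBOR B=ORBB L=GGOR
After move 4 (R'): R=BRBO U=YBYO F=OWGW D=WRYG B=YRWB
After move 5 (U): U=YYOB F=BRGW R=YRBO B=GGWB L=OWOR
After move 6 (U): U=OYBY F=YRGW R=GGBO B=OWWB L=BROR
Query: L face = BROR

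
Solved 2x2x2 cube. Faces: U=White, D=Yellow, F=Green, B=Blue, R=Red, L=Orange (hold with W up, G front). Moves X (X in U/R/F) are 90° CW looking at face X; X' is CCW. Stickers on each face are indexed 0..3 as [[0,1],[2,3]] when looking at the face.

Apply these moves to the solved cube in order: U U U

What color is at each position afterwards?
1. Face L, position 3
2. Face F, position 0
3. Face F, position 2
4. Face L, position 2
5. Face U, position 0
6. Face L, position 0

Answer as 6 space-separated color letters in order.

After move 1 (U): U=WWWW F=RRGG R=BBRR B=OOBB L=GGOO
After move 2 (U): U=WWWW F=BBGG R=OORR B=GGBB L=RROO
After move 3 (U): U=WWWW F=OOGG R=GGRR B=RRBB L=BBOO
Query 1: L[3] = O
Query 2: F[0] = O
Query 3: F[2] = G
Query 4: L[2] = O
Query 5: U[0] = W
Query 6: L[0] = B

Answer: O O G O W B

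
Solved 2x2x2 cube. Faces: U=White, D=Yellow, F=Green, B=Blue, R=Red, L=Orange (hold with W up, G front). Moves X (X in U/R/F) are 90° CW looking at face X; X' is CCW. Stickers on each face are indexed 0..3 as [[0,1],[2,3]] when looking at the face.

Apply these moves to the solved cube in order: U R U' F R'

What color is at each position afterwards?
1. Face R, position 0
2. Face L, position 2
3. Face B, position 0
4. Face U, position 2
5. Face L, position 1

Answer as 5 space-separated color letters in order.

After move 1 (U): U=WWWW F=RRGG R=BBRR B=OOBB L=GGOO
After move 2 (R): R=RBRB U=WRWG F=RYGY D=YBYO B=WOWB
After move 3 (U'): U=RGWW F=GGGY R=RYRB B=RBWB L=WOOO
After move 4 (F): F=GGYG U=RGOO R=WYWB D=RRYO L=WYOB
After move 5 (R'): R=YBWW U=RWOR F=GGYO D=RGYG B=OBRB
Query 1: R[0] = Y
Query 2: L[2] = O
Query 3: B[0] = O
Query 4: U[2] = O
Query 5: L[1] = Y

Answer: Y O O O Y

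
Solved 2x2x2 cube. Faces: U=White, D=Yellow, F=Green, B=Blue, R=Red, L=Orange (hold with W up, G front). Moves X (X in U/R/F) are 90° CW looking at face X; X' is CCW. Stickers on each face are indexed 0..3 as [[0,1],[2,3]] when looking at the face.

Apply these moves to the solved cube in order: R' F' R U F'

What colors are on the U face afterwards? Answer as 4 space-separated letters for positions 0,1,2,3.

Answer: R W R R

Derivation:
After move 1 (R'): R=RRRR U=WBWB F=GWGW D=YGYG B=YBYB
After move 2 (F'): F=WWGG U=WBRR R=GRYR D=OOYG L=OBOW
After move 3 (R): R=YGRR U=WWRG F=WOGG D=OYYY B=RBBB
After move 4 (U): U=RWGW F=YGGG R=RBRR B=OBBB L=WOOW
After move 5 (F'): F=GGYG U=RWRR R=YBOR D=OWYY L=WWOG
Query: U face = RWRR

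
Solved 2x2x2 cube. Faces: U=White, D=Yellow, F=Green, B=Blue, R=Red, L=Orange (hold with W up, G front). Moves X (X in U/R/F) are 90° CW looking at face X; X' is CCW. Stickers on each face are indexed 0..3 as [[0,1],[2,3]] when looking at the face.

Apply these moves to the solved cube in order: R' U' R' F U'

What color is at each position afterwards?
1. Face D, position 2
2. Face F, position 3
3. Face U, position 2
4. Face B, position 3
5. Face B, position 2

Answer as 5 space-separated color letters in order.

After move 1 (R'): R=RRRR U=WBWB F=GWGW D=YGYG B=YBYB
After move 2 (U'): U=BBWW F=OOGW R=GWRR B=RRYB L=YBOO
After move 3 (R'): R=WRGR U=BYWR F=OBGW D=YOYW B=GRGB
After move 4 (F): F=GOWB U=BYOB R=WRRR D=GWYW L=YYOO
After move 5 (U'): U=YBBO F=YYWB R=GORR B=WRGB L=GROO
Query 1: D[2] = Y
Query 2: F[3] = B
Query 3: U[2] = B
Query 4: B[3] = B
Query 5: B[2] = G

Answer: Y B B B G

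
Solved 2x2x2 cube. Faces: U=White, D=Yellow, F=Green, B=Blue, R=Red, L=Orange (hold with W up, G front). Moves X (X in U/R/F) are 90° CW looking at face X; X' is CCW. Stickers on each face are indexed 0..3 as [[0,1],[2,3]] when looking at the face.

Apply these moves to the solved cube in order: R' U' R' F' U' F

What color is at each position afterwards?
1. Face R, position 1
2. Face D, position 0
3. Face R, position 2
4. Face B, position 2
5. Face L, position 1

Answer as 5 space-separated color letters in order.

After move 1 (R'): R=RRRR U=WBWB F=GWGW D=YGYG B=YBYB
After move 2 (U'): U=BBWW F=OOGW R=GWRR B=RRYB L=YBOO
After move 3 (R'): R=WRGR U=BYWR F=OBGW D=YOYW B=GRGB
After move 4 (F'): F=BWOG U=BYWG R=ORYR D=BOYW L=YROW
After move 5 (U'): U=YGBW F=YROG R=BWYR B=ORGB L=GROW
After move 6 (F): F=OYGR U=YGWR R=BWWR D=YBYW L=GBOO
Query 1: R[1] = W
Query 2: D[0] = Y
Query 3: R[2] = W
Query 4: B[2] = G
Query 5: L[1] = B

Answer: W Y W G B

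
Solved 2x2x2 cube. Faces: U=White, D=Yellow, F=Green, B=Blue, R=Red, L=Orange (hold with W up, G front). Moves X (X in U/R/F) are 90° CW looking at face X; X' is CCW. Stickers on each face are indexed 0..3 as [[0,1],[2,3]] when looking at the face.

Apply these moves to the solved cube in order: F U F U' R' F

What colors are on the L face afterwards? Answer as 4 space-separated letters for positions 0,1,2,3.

Answer: O W O R

Derivation:
After move 1 (F): F=GGGG U=WWOO R=WRWR D=RRYY L=OYOY
After move 2 (U): U=OWOW F=WRGG R=BBWR B=OYBB L=GGOY
After move 3 (F): F=GWGR U=OWYG R=OBWR D=WBYY L=GROR
After move 4 (U'): U=WGOY F=GRGR R=GWWR B=OBBB L=OYOR
After move 5 (R'): R=WRGW U=WBOO F=GGGY D=WRYR B=YBBB
After move 6 (F): F=GGYG U=WBRY R=OROW D=GWYR L=OWOR
Query: L face = OWOR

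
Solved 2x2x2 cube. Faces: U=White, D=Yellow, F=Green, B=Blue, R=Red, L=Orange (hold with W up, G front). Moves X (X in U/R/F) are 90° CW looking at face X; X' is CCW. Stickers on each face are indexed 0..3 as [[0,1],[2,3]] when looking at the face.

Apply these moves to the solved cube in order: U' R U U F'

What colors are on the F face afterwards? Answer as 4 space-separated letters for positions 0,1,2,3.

Answer: R Y W G

Derivation:
After move 1 (U'): U=WWWW F=OOGG R=GGRR B=RRBB L=BBOO
After move 2 (R): R=RGRG U=WOWG F=OYGY D=YBYR B=WRWB
After move 3 (U): U=WWGO F=RGGY R=WRRG B=BBWB L=OYOO
After move 4 (U): U=GWOW F=WRGY R=BBRG B=OYWB L=RGOO
After move 5 (F'): F=RYWG U=GWBR R=BBYG D=GOYR L=RWOO
Query: F face = RYWG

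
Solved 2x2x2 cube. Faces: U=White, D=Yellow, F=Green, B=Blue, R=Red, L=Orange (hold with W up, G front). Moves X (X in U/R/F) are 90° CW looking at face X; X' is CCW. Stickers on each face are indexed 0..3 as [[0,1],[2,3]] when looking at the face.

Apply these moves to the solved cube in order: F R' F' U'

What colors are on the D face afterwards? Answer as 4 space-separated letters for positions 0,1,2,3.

Answer: Y Y Y G

Derivation:
After move 1 (F): F=GGGG U=WWOO R=WRWR D=RRYY L=OYOY
After move 2 (R'): R=RRWW U=WBOB F=GWGO D=RGYG B=YBRB
After move 3 (F'): F=WOGG U=WBRW R=GRRW D=YYYG L=OBOO
After move 4 (U'): U=BWWR F=OBGG R=WORW B=GRRB L=YBOO
Query: D face = YYYG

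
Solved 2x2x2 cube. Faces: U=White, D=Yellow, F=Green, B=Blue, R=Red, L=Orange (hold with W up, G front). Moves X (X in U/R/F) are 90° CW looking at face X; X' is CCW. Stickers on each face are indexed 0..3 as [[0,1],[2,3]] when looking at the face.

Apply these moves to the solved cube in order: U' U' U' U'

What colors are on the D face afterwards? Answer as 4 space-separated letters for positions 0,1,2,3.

After move 1 (U'): U=WWWW F=OOGG R=GGRR B=RRBB L=BBOO
After move 2 (U'): U=WWWW F=BBGG R=OORR B=GGBB L=RROO
After move 3 (U'): U=WWWW F=RRGG R=BBRR B=OOBB L=GGOO
After move 4 (U'): U=WWWW F=GGGG R=RRRR B=BBBB L=OOOO
Query: D face = YYYY

Answer: Y Y Y Y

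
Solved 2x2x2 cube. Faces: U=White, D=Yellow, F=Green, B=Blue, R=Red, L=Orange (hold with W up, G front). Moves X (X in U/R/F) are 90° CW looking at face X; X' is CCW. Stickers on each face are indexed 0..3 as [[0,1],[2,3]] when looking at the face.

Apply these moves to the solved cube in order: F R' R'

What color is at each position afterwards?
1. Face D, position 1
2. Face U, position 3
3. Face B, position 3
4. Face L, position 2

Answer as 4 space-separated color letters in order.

Answer: W Y B O

Derivation:
After move 1 (F): F=GGGG U=WWOO R=WRWR D=RRYY L=OYOY
After move 2 (R'): R=RRWW U=WBOB F=GWGO D=RGYG B=YBRB
After move 3 (R'): R=RWRW U=WROY F=GBGB D=RWYO B=GBGB
Query 1: D[1] = W
Query 2: U[3] = Y
Query 3: B[3] = B
Query 4: L[2] = O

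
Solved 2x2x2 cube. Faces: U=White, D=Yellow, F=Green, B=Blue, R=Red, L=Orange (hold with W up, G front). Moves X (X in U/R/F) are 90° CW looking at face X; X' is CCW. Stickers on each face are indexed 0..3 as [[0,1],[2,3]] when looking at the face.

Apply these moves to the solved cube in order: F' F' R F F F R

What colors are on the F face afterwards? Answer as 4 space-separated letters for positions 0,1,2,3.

Answer: W R G B

Derivation:
After move 1 (F'): F=GGGG U=WWRR R=YRYR D=OOYY L=OWOW
After move 2 (F'): F=GGGG U=WWYY R=OROR D=WWYY L=OROR
After move 3 (R): R=OORR U=WGYG F=GWGY D=WBYB B=YBWB
After move 4 (F): F=GGYW U=WGRR R=YOGR D=ROYB L=OWOB
After move 5 (F): F=YGWG U=WGBW R=RORR D=GYYB L=OROO
After move 6 (F): F=WYGG U=WGOR R=BOWR D=RRYB L=OGOY
After move 7 (R): R=WBRO U=WYOG F=WRGB D=RWYY B=RBGB
Query: F face = WRGB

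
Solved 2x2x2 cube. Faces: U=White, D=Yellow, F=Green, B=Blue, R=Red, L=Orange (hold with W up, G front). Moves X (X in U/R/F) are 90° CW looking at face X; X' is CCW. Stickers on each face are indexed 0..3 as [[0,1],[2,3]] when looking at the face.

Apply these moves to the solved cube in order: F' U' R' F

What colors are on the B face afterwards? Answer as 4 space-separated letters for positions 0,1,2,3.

Answer: Y R O B

Derivation:
After move 1 (F'): F=GGGG U=WWRR R=YRYR D=OOYY L=OWOW
After move 2 (U'): U=WRWR F=OWGG R=GGYR B=YRBB L=BBOW
After move 3 (R'): R=GRGY U=WBWY F=ORGR D=OWYG B=YROB
After move 4 (F): F=GORR U=WBWB R=WRYY D=GGYG L=BOOW
Query: B face = YROB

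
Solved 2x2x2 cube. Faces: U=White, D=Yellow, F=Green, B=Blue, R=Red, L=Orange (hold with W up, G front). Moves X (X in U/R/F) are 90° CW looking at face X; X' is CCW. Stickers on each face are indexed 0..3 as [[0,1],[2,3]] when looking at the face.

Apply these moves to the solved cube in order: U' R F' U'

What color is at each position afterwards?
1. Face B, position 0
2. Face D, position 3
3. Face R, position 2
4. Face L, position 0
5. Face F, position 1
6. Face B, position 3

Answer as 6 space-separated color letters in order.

After move 1 (U'): U=WWWW F=OOGG R=GGRR B=RRBB L=BBOO
After move 2 (R): R=RGRG U=WOWG F=OYGY D=YBYR B=WRWB
After move 3 (F'): F=YYOG U=WORR R=BGYG D=BOYR L=BGOW
After move 4 (U'): U=ORWR F=BGOG R=YYYG B=BGWB L=WROW
Query 1: B[0] = B
Query 2: D[3] = R
Query 3: R[2] = Y
Query 4: L[0] = W
Query 5: F[1] = G
Query 6: B[3] = B

Answer: B R Y W G B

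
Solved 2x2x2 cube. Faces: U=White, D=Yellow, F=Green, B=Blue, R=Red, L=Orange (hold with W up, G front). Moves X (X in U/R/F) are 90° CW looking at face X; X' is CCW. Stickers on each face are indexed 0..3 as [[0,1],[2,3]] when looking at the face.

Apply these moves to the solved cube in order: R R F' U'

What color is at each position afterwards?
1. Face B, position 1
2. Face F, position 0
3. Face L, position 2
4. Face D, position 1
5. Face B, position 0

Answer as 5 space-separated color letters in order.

After move 1 (R): R=RRRR U=WGWG F=GYGY D=YBYB B=WBWB
After move 2 (R): R=RRRR U=WYWY F=GBGB D=YWYW B=GBGB
After move 3 (F'): F=BBGG U=WYRR R=WRYR D=OOYW L=OYOW
After move 4 (U'): U=YRWR F=OYGG R=BBYR B=WRGB L=GBOW
Query 1: B[1] = R
Query 2: F[0] = O
Query 3: L[2] = O
Query 4: D[1] = O
Query 5: B[0] = W

Answer: R O O O W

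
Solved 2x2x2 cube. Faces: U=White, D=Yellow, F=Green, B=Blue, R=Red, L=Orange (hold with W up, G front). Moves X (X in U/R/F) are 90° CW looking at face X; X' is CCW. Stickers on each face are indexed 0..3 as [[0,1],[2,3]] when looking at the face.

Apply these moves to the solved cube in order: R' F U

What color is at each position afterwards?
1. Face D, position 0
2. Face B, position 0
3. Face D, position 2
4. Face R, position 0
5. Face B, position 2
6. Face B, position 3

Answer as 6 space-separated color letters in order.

Answer: R O Y Y Y B

Derivation:
After move 1 (R'): R=RRRR U=WBWB F=GWGW D=YGYG B=YBYB
After move 2 (F): F=GGWW U=WBOO R=WRBR D=RRYG L=OYOG
After move 3 (U): U=OWOB F=WRWW R=YBBR B=OYYB L=GGOG
Query 1: D[0] = R
Query 2: B[0] = O
Query 3: D[2] = Y
Query 4: R[0] = Y
Query 5: B[2] = Y
Query 6: B[3] = B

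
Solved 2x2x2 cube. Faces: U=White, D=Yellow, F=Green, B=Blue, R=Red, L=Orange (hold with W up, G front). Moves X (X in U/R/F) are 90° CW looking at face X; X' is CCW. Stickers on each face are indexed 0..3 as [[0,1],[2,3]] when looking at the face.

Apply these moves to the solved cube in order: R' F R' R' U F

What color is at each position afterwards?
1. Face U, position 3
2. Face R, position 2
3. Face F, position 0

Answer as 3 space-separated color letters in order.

After move 1 (R'): R=RRRR U=WBWB F=GWGW D=YGYG B=YBYB
After move 2 (F): F=GGWW U=WBOO R=WRBR D=RRYG L=OYOG
After move 3 (R'): R=RRWB U=WYOY F=GBWO D=RGYW B=GBRB
After move 4 (R'): R=RBRW U=WROG F=GYWY D=RBYO B=WBGB
After move 5 (U): U=OWGR F=RBWY R=WBRW B=OYGB L=GYOG
After move 6 (F): F=WRYB U=OWGY R=GBRW D=RWYO L=GROB
Query 1: U[3] = Y
Query 2: R[2] = R
Query 3: F[0] = W

Answer: Y R W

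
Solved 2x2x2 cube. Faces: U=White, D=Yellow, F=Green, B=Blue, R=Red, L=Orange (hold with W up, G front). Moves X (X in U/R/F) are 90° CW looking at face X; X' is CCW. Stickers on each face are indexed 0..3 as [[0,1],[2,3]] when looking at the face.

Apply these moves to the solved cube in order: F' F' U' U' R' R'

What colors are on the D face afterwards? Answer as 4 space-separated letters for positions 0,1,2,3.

Answer: W Y Y W

Derivation:
After move 1 (F'): F=GGGG U=WWRR R=YRYR D=OOYY L=OWOW
After move 2 (F'): F=GGGG U=WWYY R=OROR D=WWYY L=OROR
After move 3 (U'): U=WYWY F=ORGG R=GGOR B=ORBB L=BBOR
After move 4 (U'): U=YYWW F=BBGG R=OROR B=GGBB L=OROR
After move 5 (R'): R=RROO U=YBWG F=BYGW D=WBYG B=YGWB
After move 6 (R'): R=RORO U=YWWY F=BBGG D=WYYW B=GGBB
Query: D face = WYYW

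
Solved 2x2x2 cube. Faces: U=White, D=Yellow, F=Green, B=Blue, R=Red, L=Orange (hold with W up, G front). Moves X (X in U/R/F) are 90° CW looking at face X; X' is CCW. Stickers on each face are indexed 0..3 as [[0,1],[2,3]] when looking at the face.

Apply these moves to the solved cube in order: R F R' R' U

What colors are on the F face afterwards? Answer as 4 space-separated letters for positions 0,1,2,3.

After move 1 (R): R=RRRR U=WGWG F=GYGY D=YBYB B=WBWB
After move 2 (F): F=GGYY U=WGOO R=WRGR D=RRYB L=OYOB
After move 3 (R'): R=RRWG U=WWOW F=GGYO D=RGYY B=BBRB
After move 4 (R'): R=RGRW U=WROB F=GWYW D=RGYO B=YBGB
After move 5 (U): U=OWBR F=RGYW R=YBRW B=OYGB L=GWOB
Query: F face = RGYW

Answer: R G Y W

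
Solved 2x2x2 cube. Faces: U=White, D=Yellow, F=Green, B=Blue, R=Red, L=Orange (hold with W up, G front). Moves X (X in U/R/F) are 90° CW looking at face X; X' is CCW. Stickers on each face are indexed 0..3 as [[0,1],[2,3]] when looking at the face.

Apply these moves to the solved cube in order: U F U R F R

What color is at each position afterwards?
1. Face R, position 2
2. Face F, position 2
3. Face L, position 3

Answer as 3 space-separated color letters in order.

After move 1 (U): U=WWWW F=RRGG R=BBRR B=OOBB L=GGOO
After move 2 (F): F=GRGR U=WWOG R=WBWR D=RBYY L=GYOY
After move 3 (U): U=OWGW F=WBGR R=OOWR B=GYBB L=GROY
After move 4 (R): R=WORO U=OBGR F=WBGY D=RBYG B=WYWB
After move 5 (F): F=GWYB U=OBYR R=GORO D=RWYG L=GROB
After move 6 (R): R=RGOO U=OWYB F=GWYG D=RWYW B=RYBB
Query 1: R[2] = O
Query 2: F[2] = Y
Query 3: L[3] = B

Answer: O Y B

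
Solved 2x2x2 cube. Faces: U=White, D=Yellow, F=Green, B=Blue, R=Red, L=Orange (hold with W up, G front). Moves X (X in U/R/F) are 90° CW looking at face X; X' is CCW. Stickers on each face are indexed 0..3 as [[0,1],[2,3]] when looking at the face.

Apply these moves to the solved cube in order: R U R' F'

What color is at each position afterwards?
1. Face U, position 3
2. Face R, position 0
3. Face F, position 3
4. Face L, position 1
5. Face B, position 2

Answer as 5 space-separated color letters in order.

Answer: W R G O B

Derivation:
After move 1 (R): R=RRRR U=WGWG F=GYGY D=YBYB B=WBWB
After move 2 (U): U=WWGG F=RRGY R=WBRR B=OOWB L=GYOO
After move 3 (R'): R=BRWR U=WWGO F=RWGG D=YRYY B=BOBB
After move 4 (F'): F=WGRG U=WWBW R=RRYR D=YOYY L=GOOG
Query 1: U[3] = W
Query 2: R[0] = R
Query 3: F[3] = G
Query 4: L[1] = O
Query 5: B[2] = B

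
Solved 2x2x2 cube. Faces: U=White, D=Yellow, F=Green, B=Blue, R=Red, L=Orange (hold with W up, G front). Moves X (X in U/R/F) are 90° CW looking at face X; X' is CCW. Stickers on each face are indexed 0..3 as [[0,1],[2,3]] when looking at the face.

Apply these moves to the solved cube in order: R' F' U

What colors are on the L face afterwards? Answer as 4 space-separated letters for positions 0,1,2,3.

After move 1 (R'): R=RRRR U=WBWB F=GWGW D=YGYG B=YBYB
After move 2 (F'): F=WWGG U=WBRR R=GRYR D=OOYG L=OBOW
After move 3 (U): U=RWRB F=GRGG R=YBYR B=OBYB L=WWOW
Query: L face = WWOW

Answer: W W O W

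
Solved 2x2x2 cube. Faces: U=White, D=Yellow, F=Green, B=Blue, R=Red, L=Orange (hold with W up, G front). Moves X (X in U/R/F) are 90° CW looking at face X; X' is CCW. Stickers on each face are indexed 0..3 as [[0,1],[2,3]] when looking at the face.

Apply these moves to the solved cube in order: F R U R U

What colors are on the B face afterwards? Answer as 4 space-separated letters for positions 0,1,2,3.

Answer: G R W B

Derivation:
After move 1 (F): F=GGGG U=WWOO R=WRWR D=RRYY L=OYOY
After move 2 (R): R=WWRR U=WGOG F=GRGY D=RBYB B=OBWB
After move 3 (U): U=OWGG F=WWGY R=OBRR B=OYWB L=GROY
After move 4 (R): R=RORB U=OWGY F=WBGB D=RWYO B=GYWB
After move 5 (U): U=GOYW F=ROGB R=GYRB B=GRWB L=WBOY
Query: B face = GRWB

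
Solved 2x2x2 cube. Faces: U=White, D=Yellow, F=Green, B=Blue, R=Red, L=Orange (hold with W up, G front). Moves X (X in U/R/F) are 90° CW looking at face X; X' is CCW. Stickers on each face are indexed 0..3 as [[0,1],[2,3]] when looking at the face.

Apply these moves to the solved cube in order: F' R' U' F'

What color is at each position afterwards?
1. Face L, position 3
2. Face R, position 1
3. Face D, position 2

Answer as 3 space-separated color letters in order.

After move 1 (F'): F=GGGG U=WWRR R=YRYR D=OOYY L=OWOW
After move 2 (R'): R=RRYY U=WBRB F=GWGR D=OGYG B=YBOB
After move 3 (U'): U=BBWR F=OWGR R=GWYY B=RROB L=YBOW
After move 4 (F'): F=WROG U=BBGY R=GWOY D=BWYG L=YROW
Query 1: L[3] = W
Query 2: R[1] = W
Query 3: D[2] = Y

Answer: W W Y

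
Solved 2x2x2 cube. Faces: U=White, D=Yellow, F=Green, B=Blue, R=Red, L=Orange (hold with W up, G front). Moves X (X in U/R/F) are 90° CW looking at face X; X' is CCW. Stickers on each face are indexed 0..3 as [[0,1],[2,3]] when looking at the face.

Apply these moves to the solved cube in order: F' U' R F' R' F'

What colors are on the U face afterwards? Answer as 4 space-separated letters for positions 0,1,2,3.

After move 1 (F'): F=GGGG U=WWRR R=YRYR D=OOYY L=OWOW
After move 2 (U'): U=WRWR F=OWGG R=GGYR B=YRBB L=BBOW
After move 3 (R): R=YGRG U=WWWG F=OOGY D=OBYY B=RRRB
After move 4 (F'): F=OYOG U=WWYR R=BGOG D=BWYY L=BGOW
After move 5 (R'): R=GGBO U=WRYR F=OWOR D=BYYG B=YRWB
After move 6 (F'): F=WROO U=WRGB R=YGBO D=GWYG L=BROY
Query: U face = WRGB

Answer: W R G B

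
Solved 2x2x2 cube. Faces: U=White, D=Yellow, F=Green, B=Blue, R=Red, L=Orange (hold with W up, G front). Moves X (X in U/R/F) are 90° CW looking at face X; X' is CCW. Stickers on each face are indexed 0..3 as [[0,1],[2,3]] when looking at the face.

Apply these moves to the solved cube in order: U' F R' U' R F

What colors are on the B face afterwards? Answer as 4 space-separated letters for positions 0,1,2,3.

Answer: O R R B

Derivation:
After move 1 (U'): U=WWWW F=OOGG R=GGRR B=RRBB L=BBOO
After move 2 (F): F=GOGO U=WWOB R=WGWR D=RGYY L=BYOY
After move 3 (R'): R=GRWW U=WBOR F=GWGB D=ROYO B=YRGB
After move 4 (U'): U=BRWO F=BYGB R=GWWW B=GRGB L=YROY
After move 5 (R): R=WGWW U=BYWB F=BOGO D=RGYG B=ORRB
After move 6 (F): F=GBOO U=BYYR R=WGBW D=WWYG L=YROG
Query: B face = ORRB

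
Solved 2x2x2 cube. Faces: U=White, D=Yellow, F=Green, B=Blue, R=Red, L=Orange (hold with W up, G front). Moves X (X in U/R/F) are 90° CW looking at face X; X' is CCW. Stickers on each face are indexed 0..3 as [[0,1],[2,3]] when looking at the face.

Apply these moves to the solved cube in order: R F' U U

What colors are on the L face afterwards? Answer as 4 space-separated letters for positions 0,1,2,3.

After move 1 (R): R=RRRR U=WGWG F=GYGY D=YBYB B=WBWB
After move 2 (F'): F=YYGG U=WGRR R=BRYR D=OOYB L=OGOW
After move 3 (U): U=RWRG F=BRGG R=WBYR B=OGWB L=YYOW
After move 4 (U): U=RRGW F=WBGG R=OGYR B=YYWB L=BROW
Query: L face = BROW

Answer: B R O W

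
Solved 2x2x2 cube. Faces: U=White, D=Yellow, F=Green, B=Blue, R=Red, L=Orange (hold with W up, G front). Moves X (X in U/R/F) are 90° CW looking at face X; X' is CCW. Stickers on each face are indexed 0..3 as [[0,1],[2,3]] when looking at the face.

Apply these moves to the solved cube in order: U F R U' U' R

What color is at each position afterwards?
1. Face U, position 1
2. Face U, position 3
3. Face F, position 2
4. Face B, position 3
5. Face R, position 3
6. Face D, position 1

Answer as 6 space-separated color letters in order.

After move 1 (U): U=WWWW F=RRGG R=BBRR B=OOBB L=GGOO
After move 2 (F): F=GRGR U=WWOG R=WBWR D=RBYY L=GYOY
After move 3 (R): R=WWRB U=WROR F=GBGY D=RBYO B=GOWB
After move 4 (U'): U=RRWO F=GYGY R=GBRB B=WWWB L=GOOY
After move 5 (U'): U=RORW F=GOGY R=GYRB B=GBWB L=WWOY
After move 6 (R): R=RGBY U=RORY F=GBGO D=RWYG B=WBOB
Query 1: U[1] = O
Query 2: U[3] = Y
Query 3: F[2] = G
Query 4: B[3] = B
Query 5: R[3] = Y
Query 6: D[1] = W

Answer: O Y G B Y W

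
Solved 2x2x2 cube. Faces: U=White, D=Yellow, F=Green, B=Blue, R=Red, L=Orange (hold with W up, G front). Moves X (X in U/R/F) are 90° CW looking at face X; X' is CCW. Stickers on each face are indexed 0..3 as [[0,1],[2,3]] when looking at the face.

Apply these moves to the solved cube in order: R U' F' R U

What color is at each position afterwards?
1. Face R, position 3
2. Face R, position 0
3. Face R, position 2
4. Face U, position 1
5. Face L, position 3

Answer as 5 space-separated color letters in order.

After move 1 (R): R=RRRR U=WGWG F=GYGY D=YBYB B=WBWB
After move 2 (U'): U=GGWW F=OOGY R=GYRR B=RRWB L=WBOO
After move 3 (F'): F=OYOG U=GGGR R=BYYR D=BOYB L=WWOW
After move 4 (R): R=YBRY U=GYGG F=OOOB D=BWYR B=RRGB
After move 5 (U): U=GGGY F=YBOB R=RRRY B=WWGB L=OOOW
Query 1: R[3] = Y
Query 2: R[0] = R
Query 3: R[2] = R
Query 4: U[1] = G
Query 5: L[3] = W

Answer: Y R R G W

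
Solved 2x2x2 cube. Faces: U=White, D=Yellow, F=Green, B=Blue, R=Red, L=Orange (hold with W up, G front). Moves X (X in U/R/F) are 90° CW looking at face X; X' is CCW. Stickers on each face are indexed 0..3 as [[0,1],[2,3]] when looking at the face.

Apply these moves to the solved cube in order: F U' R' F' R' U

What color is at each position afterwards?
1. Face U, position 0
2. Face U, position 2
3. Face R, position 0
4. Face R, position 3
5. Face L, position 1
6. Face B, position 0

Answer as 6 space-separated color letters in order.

Answer: G Y G R B B

Derivation:
After move 1 (F): F=GGGG U=WWOO R=WRWR D=RRYY L=OYOY
After move 2 (U'): U=WOWO F=OYGG R=GGWR B=WRBB L=BBOY
After move 3 (R'): R=GRGW U=WBWW F=OOGO D=RYYG B=YRRB
After move 4 (F'): F=OOOG U=WBGG R=YRRW D=BYYG L=BWOW
After move 5 (R'): R=RWYR U=WRGY F=OBOG D=BOYG B=GRYB
After move 6 (U): U=GWYR F=RWOG R=GRYR B=BWYB L=OBOW
Query 1: U[0] = G
Query 2: U[2] = Y
Query 3: R[0] = G
Query 4: R[3] = R
Query 5: L[1] = B
Query 6: B[0] = B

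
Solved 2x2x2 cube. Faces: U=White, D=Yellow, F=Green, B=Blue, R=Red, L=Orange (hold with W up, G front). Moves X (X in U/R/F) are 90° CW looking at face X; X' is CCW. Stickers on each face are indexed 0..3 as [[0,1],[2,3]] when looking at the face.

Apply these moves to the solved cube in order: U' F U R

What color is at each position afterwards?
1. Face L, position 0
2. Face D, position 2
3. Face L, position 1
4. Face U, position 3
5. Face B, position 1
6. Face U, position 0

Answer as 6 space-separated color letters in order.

Answer: G Y O O Y O

Derivation:
After move 1 (U'): U=WWWW F=OOGG R=GGRR B=RRBB L=BBOO
After move 2 (F): F=GOGO U=WWOB R=WGWR D=RGYY L=BYOY
After move 3 (U): U=OWBW F=WGGO R=RRWR B=BYBB L=GOOY
After move 4 (R): R=WRRR U=OGBO F=WGGY D=RBYB B=WYWB
Query 1: L[0] = G
Query 2: D[2] = Y
Query 3: L[1] = O
Query 4: U[3] = O
Query 5: B[1] = Y
Query 6: U[0] = O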